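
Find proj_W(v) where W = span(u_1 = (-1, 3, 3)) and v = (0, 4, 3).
proj_W(v) = (-21/19, 63/19, 63/19)

Set up U = [u_1 | ... | u_1] ∈ R^(3×1). The projector onto W = col(U) is P = U (U^T U)^(-1) U^T.
Compute U^T U =
  [19],
and U^T v = (21).
Solve U^T U · c = U^T v for the coefficients: c = (21/19). The projection is proj_W(v) = U c.
Check: (v - proj_W(v)) · u_1 = 0  (should be 0).
Result: proj_W(v) = (-21/19, 63/19, 63/19).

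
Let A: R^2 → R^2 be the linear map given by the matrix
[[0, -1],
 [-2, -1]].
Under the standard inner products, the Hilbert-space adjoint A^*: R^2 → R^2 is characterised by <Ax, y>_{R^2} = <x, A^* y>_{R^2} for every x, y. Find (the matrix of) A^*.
A^* = A^T =
[[0, -2],
 [-1, -1]]

For real matrices with standard dot products, the defining identity <Ax, y> = <x, A^* y> gives (Ax)^T y = x^T (A^*) y, i.e. x^T A^T y = x^T (A^*) y. Since this holds for all x, y, we must have A^* = A^T. Therefore
A^* =
[[0, -2],
 [-1, -1]].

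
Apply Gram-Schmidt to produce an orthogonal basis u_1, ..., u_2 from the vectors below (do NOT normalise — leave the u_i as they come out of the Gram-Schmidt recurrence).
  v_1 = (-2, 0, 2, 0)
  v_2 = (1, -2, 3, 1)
Orthogonal basis:
  u_1 = (-2, 0, 2, 0)
  u_2 = (2, -2, 2, 1)

Apply the Gram-Schmidt recurrence
  u_1 = v_1
  u_i = v_i − Σ_{j<i} ((v_i · u_j) / (u_j · u_j)) · u_j.

Step by step this gives:
  u_1 = (-2, 0, 2, 0)
  u_2 = (2, -2, 2, 1)

Orthogonality check:
  u_2 · u_1 = 0 (should be 0)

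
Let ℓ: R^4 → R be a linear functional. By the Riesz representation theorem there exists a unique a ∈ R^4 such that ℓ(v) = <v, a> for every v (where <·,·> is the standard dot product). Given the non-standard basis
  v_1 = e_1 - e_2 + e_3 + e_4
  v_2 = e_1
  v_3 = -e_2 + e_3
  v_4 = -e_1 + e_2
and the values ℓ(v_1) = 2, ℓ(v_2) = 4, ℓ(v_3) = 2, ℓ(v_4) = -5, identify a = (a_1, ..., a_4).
a = (4, -1, 1, -4)

Write a = (a_1, ..., a_4) in the standard basis. For each basis vector v_i, ℓ(v_i) = <v_i, a> is a linear equation in the a_j's. Collect the n equations into a matrix system V a = ℓ, where row i of V is v_i (expressed in the standard basis). Since V is invertible (lower-triangular with 1s on the diagonal, up to permutation), solve by back-substitution:
  V =
[[1, -1, 1, 1],
 [1, 0, 0, 0],
 [0, -1, 1, 0],
 [-1, 1, 0, 0]]
  V a = (2, 4, 2, -5)
Solving gives a = (4, -1, 1, -4).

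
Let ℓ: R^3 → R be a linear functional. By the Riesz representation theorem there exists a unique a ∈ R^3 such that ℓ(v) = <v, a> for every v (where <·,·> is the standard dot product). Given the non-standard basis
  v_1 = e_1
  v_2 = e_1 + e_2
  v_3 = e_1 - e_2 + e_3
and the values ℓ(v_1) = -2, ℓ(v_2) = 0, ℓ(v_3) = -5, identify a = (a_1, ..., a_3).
a = (-2, 2, -1)

Write a = (a_1, ..., a_3) in the standard basis. For each basis vector v_i, ℓ(v_i) = <v_i, a> is a linear equation in the a_j's. Collect the n equations into a matrix system V a = ℓ, where row i of V is v_i (expressed in the standard basis). Since V is invertible (lower-triangular with 1s on the diagonal, up to permutation), solve by back-substitution:
  V =
[[1, 0, 0],
 [1, 1, 0],
 [1, -1, 1]]
  V a = (-2, 0, -5)
Solving gives a = (-2, 2, -1).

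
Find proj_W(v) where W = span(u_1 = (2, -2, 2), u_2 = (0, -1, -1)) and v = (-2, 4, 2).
proj_W(v) = (-4/3, 13/3, 5/3)

Set up U = [u_1 | ... | u_2] ∈ R^(3×2). The projector onto W = col(U) is P = U (U^T U)^(-1) U^T.
Compute U^T U =
  [12, 0]
  [0, 2],
and U^T v = (-8, -6).
Solve U^T U · c = U^T v for the coefficients: c = (-2/3, -3). The projection is proj_W(v) = U c.
Check: (v - proj_W(v)) · u_1 = 0  (should be 0).
Check: (v - proj_W(v)) · u_2 = 0  (should be 0).
Result: proj_W(v) = (-4/3, 13/3, 5/3).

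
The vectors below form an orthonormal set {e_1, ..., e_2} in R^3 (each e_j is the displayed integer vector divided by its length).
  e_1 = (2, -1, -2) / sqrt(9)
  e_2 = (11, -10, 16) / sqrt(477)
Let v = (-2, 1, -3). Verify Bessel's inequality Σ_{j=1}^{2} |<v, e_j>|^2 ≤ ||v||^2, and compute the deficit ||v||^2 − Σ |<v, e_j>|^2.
Σ |<v, e_j>|^2 = 717/53; ||v||^2 = 14; deficit = 25/53

Write each e_j = u_j / sqrt(<u_j, u_j>) where u_j is the displayed integer vector. Then <v, e_j> = <v, u_j> / sqrt(<u_j, u_j>), so |<v, e_j>|^2 = <v, u_j>^2 / <u_j, u_j>.
Coefficients: <v, e_1> = 1/sqrt(9), <v, e_2> = -80/sqrt(477).
Square and sum: Σ |<v, e_j>|^2 = 717/53.
Compute ||v||^2 = v·v = 14.
Deficit = 14 − 717/53 = 25/53 ≥ 0, confirming Bessel's inequality. (The deficit equals ||v − Σ <v,e_j> e_j||^2, the squared distance from v to span{e_j}.)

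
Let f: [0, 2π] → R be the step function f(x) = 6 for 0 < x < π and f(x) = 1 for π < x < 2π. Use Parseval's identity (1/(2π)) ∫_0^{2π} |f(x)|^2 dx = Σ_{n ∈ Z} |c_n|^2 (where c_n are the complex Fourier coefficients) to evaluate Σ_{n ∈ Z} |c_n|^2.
Σ |c_n|^2 = 37/2

Parseval equates the L^2 energy of f (normalised by 1/(2π)) with the ℓ^2 sum of its Fourier coefficients: (1/(2π)) ∫_0^{2π} |f|^2 = Σ |c_n|^2.
Compute the left side: (1/(2π)) [∫_0^π 6^2 dx + ∫_π^{2π} 1^2 dx] = (1/(2π)) · (36π + 1π) = (36 + 1)/2 = 37/2.
So Σ_{n ∈ Z} |c_n|^2 = 37/2.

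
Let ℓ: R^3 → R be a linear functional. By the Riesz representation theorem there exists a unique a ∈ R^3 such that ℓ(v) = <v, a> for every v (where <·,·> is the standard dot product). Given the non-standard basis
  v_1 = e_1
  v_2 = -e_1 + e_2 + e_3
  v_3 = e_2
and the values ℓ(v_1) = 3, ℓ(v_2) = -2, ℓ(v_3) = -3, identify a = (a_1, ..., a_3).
a = (3, -3, 4)

Write a = (a_1, ..., a_3) in the standard basis. For each basis vector v_i, ℓ(v_i) = <v_i, a> is a linear equation in the a_j's. Collect the n equations into a matrix system V a = ℓ, where row i of V is v_i (expressed in the standard basis). Since V is invertible (lower-triangular with 1s on the diagonal, up to permutation), solve by back-substitution:
  V =
[[1, 0, 0],
 [-1, 1, 1],
 [0, 1, 0]]
  V a = (3, -2, -3)
Solving gives a = (3, -3, 4).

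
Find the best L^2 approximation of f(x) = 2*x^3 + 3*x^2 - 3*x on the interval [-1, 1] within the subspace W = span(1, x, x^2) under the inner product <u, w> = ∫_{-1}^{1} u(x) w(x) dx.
g(x) = 3*x^2 - 9*x/5

The best approximation g ∈ W is the orthogonal projection of f onto W. Writing g = a_0 + a_1 x + a_2 x^2, the coefficients solve the normal equations G · a = b where
  G_{ij} = <φ_i, φ_j> and b_i = <f, φ_i>, with φ_0 = 1, φ_1 = x, φ_2 = x^2.
G =
  [2, 0, 2/3]
  [0, 2/3, 0]
  [2/3, 0, 2/5],
b = (2, -6/5, 6/5).
Solving gives a_0 = 0, a_1 = -9/5, a_2 = 3, so
  g(x) = 3*x^2 - 9*x/5.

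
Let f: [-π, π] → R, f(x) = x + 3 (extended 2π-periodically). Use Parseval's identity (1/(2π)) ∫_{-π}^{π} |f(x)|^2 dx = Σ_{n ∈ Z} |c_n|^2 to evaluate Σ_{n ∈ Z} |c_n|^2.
Σ |c_n|^2 = π^2/3 + 9

Expand and integrate term by term over [-π, π]:
  ∫ (x)^2 dx = 1·(2π^3/3); ∫ 2·1·(3)·x dx = 0 (odd integrand); ∫ 3^2 dx = 9·2π.
So (1/(2π)) ∫_{-π}^{π} (x + 3)^2 dx = 1π^2/3 + 9 = π^2/3 + 9.
Parseval ⇒ Σ |c_n|^2 = π^2/3 + 9.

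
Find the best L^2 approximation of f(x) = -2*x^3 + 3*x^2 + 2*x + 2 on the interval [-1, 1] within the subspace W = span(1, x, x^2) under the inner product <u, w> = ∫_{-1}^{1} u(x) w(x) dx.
g(x) = 3*x^2 + 4*x/5 + 2

The best approximation g ∈ W is the orthogonal projection of f onto W. Writing g = a_0 + a_1 x + a_2 x^2, the coefficients solve the normal equations G · a = b where
  G_{ij} = <φ_i, φ_j> and b_i = <f, φ_i>, with φ_0 = 1, φ_1 = x, φ_2 = x^2.
G =
  [2, 0, 2/3]
  [0, 2/3, 0]
  [2/3, 0, 2/5],
b = (6, 8/15, 38/15).
Solving gives a_0 = 2, a_1 = 4/5, a_2 = 3, so
  g(x) = 3*x^2 + 4*x/5 + 2.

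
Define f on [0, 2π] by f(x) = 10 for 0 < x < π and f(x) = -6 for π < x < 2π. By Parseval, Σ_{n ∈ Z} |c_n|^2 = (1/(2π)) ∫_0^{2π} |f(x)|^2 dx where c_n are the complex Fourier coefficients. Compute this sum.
Σ |c_n|^2 = 68

Parseval equates the L^2 energy of f (normalised by 1/(2π)) with the ℓ^2 sum of its Fourier coefficients: (1/(2π)) ∫_0^{2π} |f|^2 = Σ |c_n|^2.
Compute the left side: (1/(2π)) [∫_0^π 10^2 dx + ∫_π^{2π} (-6)^2 dx] = (1/(2π)) · (100π + 36π) = (100 + 36)/2 = 68.
So Σ_{n ∈ Z} |c_n|^2 = 68.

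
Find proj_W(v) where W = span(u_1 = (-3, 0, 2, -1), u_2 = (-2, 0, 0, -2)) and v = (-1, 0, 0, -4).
proj_W(v) = (-2, 0, -1, -3)

Set up U = [u_1 | ... | u_2] ∈ R^(4×2). The projector onto W = col(U) is P = U (U^T U)^(-1) U^T.
Compute U^T U =
  [14, 8]
  [8, 8],
and U^T v = (7, 10).
Solve U^T U · c = U^T v for the coefficients: c = (-1/2, 7/4). The projection is proj_W(v) = U c.
Check: (v - proj_W(v)) · u_1 = 0  (should be 0).
Check: (v - proj_W(v)) · u_2 = 0  (should be 0).
Result: proj_W(v) = (-2, 0, -1, -3).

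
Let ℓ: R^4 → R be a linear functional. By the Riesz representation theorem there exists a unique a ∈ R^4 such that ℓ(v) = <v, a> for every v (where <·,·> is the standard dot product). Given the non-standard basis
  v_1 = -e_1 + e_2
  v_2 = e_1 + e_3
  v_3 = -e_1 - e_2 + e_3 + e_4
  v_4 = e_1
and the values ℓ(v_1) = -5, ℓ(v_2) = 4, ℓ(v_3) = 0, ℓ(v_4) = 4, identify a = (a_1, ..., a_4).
a = (4, -1, 0, 3)

Write a = (a_1, ..., a_4) in the standard basis. For each basis vector v_i, ℓ(v_i) = <v_i, a> is a linear equation in the a_j's. Collect the n equations into a matrix system V a = ℓ, where row i of V is v_i (expressed in the standard basis). Since V is invertible (lower-triangular with 1s on the diagonal, up to permutation), solve by back-substitution:
  V =
[[-1, 1, 0, 0],
 [1, 0, 1, 0],
 [-1, -1, 1, 1],
 [1, 0, 0, 0]]
  V a = (-5, 4, 0, 4)
Solving gives a = (4, -1, 0, 3).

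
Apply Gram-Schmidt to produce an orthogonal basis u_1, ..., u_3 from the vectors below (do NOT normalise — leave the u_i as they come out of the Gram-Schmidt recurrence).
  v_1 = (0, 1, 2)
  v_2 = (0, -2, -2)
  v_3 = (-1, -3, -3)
Orthogonal basis:
  u_1 = (0, 1, 2)
  u_2 = (0, -4/5, 2/5)
  u_3 = (-1, 0, 0)

Apply the Gram-Schmidt recurrence
  u_1 = v_1
  u_i = v_i − Σ_{j<i} ((v_i · u_j) / (u_j · u_j)) · u_j.

Step by step this gives:
  u_1 = (0, 1, 2)
  u_2 = (0, -4/5, 2/5)
  u_3 = (-1, 0, 0)

Orthogonality check:
  u_2 · u_1 = 0 (should be 0)
  u_3 · u_1 = 0 (should be 0)
  u_3 · u_2 = 0 (should be 0)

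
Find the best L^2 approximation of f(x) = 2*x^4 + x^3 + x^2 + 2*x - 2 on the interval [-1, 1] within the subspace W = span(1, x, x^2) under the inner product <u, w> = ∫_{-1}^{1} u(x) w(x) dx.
g(x) = 19*x^2/7 + 13*x/5 - 76/35

The best approximation g ∈ W is the orthogonal projection of f onto W. Writing g = a_0 + a_1 x + a_2 x^2, the coefficients solve the normal equations G · a = b where
  G_{ij} = <φ_i, φ_j> and b_i = <f, φ_i>, with φ_0 = 1, φ_1 = x, φ_2 = x^2.
G =
  [2, 0, 2/3]
  [0, 2/3, 0]
  [2/3, 0, 2/5],
b = (-38/15, 26/15, -38/105).
Solving gives a_0 = -76/35, a_1 = 13/5, a_2 = 19/7, so
  g(x) = 19*x^2/7 + 13*x/5 - 76/35.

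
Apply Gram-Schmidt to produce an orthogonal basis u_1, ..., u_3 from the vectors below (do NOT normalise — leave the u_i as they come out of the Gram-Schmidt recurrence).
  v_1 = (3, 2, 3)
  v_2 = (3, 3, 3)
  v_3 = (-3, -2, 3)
Orthogonal basis:
  u_1 = (3, 2, 3)
  u_2 = (-3/11, 9/11, -3/11)
  u_3 = (-3, 0, 3)

Apply the Gram-Schmidt recurrence
  u_1 = v_1
  u_i = v_i − Σ_{j<i} ((v_i · u_j) / (u_j · u_j)) · u_j.

Step by step this gives:
  u_1 = (3, 2, 3)
  u_2 = (-3/11, 9/11, -3/11)
  u_3 = (-3, 0, 3)

Orthogonality check:
  u_2 · u_1 = 0 (should be 0)
  u_3 · u_1 = 0 (should be 0)
  u_3 · u_2 = 0 (should be 0)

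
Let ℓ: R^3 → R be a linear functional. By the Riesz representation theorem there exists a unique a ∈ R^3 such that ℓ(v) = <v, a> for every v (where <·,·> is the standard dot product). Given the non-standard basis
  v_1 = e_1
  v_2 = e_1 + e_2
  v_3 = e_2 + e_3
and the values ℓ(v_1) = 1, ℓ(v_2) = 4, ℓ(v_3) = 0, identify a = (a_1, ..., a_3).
a = (1, 3, -3)

Write a = (a_1, ..., a_3) in the standard basis. For each basis vector v_i, ℓ(v_i) = <v_i, a> is a linear equation in the a_j's. Collect the n equations into a matrix system V a = ℓ, where row i of V is v_i (expressed in the standard basis). Since V is invertible (lower-triangular with 1s on the diagonal, up to permutation), solve by back-substitution:
  V =
[[1, 0, 0],
 [1, 1, 0],
 [0, 1, 1]]
  V a = (1, 4, 0)
Solving gives a = (1, 3, -3).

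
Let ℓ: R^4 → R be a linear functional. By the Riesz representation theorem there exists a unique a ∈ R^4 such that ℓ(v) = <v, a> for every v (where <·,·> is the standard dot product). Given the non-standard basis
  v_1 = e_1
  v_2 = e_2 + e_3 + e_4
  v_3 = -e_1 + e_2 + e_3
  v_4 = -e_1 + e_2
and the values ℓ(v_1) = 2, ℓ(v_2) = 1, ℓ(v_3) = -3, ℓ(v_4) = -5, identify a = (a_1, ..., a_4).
a = (2, -3, 2, 2)

Write a = (a_1, ..., a_4) in the standard basis. For each basis vector v_i, ℓ(v_i) = <v_i, a> is a linear equation in the a_j's. Collect the n equations into a matrix system V a = ℓ, where row i of V is v_i (expressed in the standard basis). Since V is invertible (lower-triangular with 1s on the diagonal, up to permutation), solve by back-substitution:
  V =
[[1, 0, 0, 0],
 [0, 1, 1, 1],
 [-1, 1, 1, 0],
 [-1, 1, 0, 0]]
  V a = (2, 1, -3, -5)
Solving gives a = (2, -3, 2, 2).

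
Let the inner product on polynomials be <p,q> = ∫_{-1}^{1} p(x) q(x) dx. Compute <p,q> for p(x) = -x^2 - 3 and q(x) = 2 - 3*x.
<p,q> = -40/3

Expand the product: p(x)·q(x) = 3*x^3 - 2*x^2 + 9*x - 6.
∫_{-1}^{1} of each monomial x^k gives [2/(k+1) if k even, 0 if k odd]. Integrating term-by-term (or equivalently evaluating the antiderivative F(x) = 3*x^4/4 - 2*x^3/3 + 9*x^2/2 - 6*x at the endpoints):
  F(1) − F(−1) = -17/12 − (143/12) = -40/3.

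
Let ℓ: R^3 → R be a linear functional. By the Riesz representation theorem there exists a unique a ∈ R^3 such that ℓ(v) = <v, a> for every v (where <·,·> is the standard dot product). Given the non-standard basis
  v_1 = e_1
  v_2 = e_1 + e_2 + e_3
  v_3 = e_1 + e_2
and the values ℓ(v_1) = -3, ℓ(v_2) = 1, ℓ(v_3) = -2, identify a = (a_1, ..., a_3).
a = (-3, 1, 3)

Write a = (a_1, ..., a_3) in the standard basis. For each basis vector v_i, ℓ(v_i) = <v_i, a> is a linear equation in the a_j's. Collect the n equations into a matrix system V a = ℓ, where row i of V is v_i (expressed in the standard basis). Since V is invertible (lower-triangular with 1s on the diagonal, up to permutation), solve by back-substitution:
  V =
[[1, 0, 0],
 [1, 1, 1],
 [1, 1, 0]]
  V a = (-3, 1, -2)
Solving gives a = (-3, 1, 3).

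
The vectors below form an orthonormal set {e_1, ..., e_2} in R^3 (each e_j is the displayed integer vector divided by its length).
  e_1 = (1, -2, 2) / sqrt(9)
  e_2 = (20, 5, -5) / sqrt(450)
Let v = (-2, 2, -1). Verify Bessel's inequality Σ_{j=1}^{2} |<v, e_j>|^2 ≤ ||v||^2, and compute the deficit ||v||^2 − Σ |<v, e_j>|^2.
Σ |<v, e_j>|^2 = 17/2; ||v||^2 = 9; deficit = 1/2

Write each e_j = u_j / sqrt(<u_j, u_j>) where u_j is the displayed integer vector. Then <v, e_j> = <v, u_j> / sqrt(<u_j, u_j>), so |<v, e_j>|^2 = <v, u_j>^2 / <u_j, u_j>.
Coefficients: <v, e_1> = -8/sqrt(9), <v, e_2> = -25/sqrt(450).
Square and sum: Σ |<v, e_j>|^2 = 17/2.
Compute ||v||^2 = v·v = 9.
Deficit = 9 − 17/2 = 1/2 ≥ 0, confirming Bessel's inequality. (The deficit equals ||v − Σ <v,e_j> e_j||^2, the squared distance from v to span{e_j}.)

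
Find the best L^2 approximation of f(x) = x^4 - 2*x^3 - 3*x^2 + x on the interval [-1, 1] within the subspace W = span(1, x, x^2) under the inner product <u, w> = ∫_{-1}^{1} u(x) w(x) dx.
g(x) = -15*x^2/7 - x/5 - 3/35

The best approximation g ∈ W is the orthogonal projection of f onto W. Writing g = a_0 + a_1 x + a_2 x^2, the coefficients solve the normal equations G · a = b where
  G_{ij} = <φ_i, φ_j> and b_i = <f, φ_i>, with φ_0 = 1, φ_1 = x, φ_2 = x^2.
G =
  [2, 0, 2/3]
  [0, 2/3, 0]
  [2/3, 0, 2/5],
b = (-8/5, -2/15, -32/35).
Solving gives a_0 = -3/35, a_1 = -1/5, a_2 = -15/7, so
  g(x) = -15*x^2/7 - x/5 - 3/35.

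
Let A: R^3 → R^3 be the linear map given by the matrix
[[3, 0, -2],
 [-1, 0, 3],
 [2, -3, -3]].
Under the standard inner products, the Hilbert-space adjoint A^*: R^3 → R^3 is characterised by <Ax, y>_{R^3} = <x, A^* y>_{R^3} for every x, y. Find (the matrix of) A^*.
A^* = A^T =
[[3, -1, 2],
 [0, 0, -3],
 [-2, 3, -3]]

For real matrices with standard dot products, the defining identity <Ax, y> = <x, A^* y> gives (Ax)^T y = x^T (A^*) y, i.e. x^T A^T y = x^T (A^*) y. Since this holds for all x, y, we must have A^* = A^T. Therefore
A^* =
[[3, -1, 2],
 [0, 0, -3],
 [-2, 3, -3]].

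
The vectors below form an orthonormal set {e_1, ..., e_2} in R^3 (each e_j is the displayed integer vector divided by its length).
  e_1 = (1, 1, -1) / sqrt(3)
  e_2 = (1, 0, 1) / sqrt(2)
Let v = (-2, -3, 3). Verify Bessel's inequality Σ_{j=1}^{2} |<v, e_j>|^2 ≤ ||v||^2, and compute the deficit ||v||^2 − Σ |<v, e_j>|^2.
Σ |<v, e_j>|^2 = 131/6; ||v||^2 = 22; deficit = 1/6

Write each e_j = u_j / sqrt(<u_j, u_j>) where u_j is the displayed integer vector. Then <v, e_j> = <v, u_j> / sqrt(<u_j, u_j>), so |<v, e_j>|^2 = <v, u_j>^2 / <u_j, u_j>.
Coefficients: <v, e_1> = -8/sqrt(3), <v, e_2> = 1/sqrt(2).
Square and sum: Σ |<v, e_j>|^2 = 131/6.
Compute ||v||^2 = v·v = 22.
Deficit = 22 − 131/6 = 1/6 ≥ 0, confirming Bessel's inequality. (The deficit equals ||v − Σ <v,e_j> e_j||^2, the squared distance from v to span{e_j}.)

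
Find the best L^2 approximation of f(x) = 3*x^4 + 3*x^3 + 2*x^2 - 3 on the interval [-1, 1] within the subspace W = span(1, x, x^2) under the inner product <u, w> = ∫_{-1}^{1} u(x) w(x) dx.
g(x) = 32*x^2/7 + 9*x/5 - 114/35

The best approximation g ∈ W is the orthogonal projection of f onto W. Writing g = a_0 + a_1 x + a_2 x^2, the coefficients solve the normal equations G · a = b where
  G_{ij} = <φ_i, φ_j> and b_i = <f, φ_i>, with φ_0 = 1, φ_1 = x, φ_2 = x^2.
G =
  [2, 0, 2/3]
  [0, 2/3, 0]
  [2/3, 0, 2/5],
b = (-52/15, 6/5, -12/35).
Solving gives a_0 = -114/35, a_1 = 9/5, a_2 = 32/7, so
  g(x) = 32*x^2/7 + 9*x/5 - 114/35.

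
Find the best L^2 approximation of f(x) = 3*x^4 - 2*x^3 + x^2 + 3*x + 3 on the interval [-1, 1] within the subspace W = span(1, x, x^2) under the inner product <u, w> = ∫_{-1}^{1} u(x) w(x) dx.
g(x) = 25*x^2/7 + 9*x/5 + 96/35

The best approximation g ∈ W is the orthogonal projection of f onto W. Writing g = a_0 + a_1 x + a_2 x^2, the coefficients solve the normal equations G · a = b where
  G_{ij} = <φ_i, φ_j> and b_i = <f, φ_i>, with φ_0 = 1, φ_1 = x, φ_2 = x^2.
G =
  [2, 0, 2/3]
  [0, 2/3, 0]
  [2/3, 0, 2/5],
b = (118/15, 6/5, 114/35).
Solving gives a_0 = 96/35, a_1 = 9/5, a_2 = 25/7, so
  g(x) = 25*x^2/7 + 9*x/5 + 96/35.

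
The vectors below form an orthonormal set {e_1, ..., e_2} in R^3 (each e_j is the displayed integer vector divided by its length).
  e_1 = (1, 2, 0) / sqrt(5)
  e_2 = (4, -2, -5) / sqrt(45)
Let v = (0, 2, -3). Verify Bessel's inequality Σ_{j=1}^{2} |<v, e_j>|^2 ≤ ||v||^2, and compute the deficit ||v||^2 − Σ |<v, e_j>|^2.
Σ |<v, e_j>|^2 = 53/9; ||v||^2 = 13; deficit = 64/9

Write each e_j = u_j / sqrt(<u_j, u_j>) where u_j is the displayed integer vector. Then <v, e_j> = <v, u_j> / sqrt(<u_j, u_j>), so |<v, e_j>|^2 = <v, u_j>^2 / <u_j, u_j>.
Coefficients: <v, e_1> = 4/sqrt(5), <v, e_2> = 11/sqrt(45).
Square and sum: Σ |<v, e_j>|^2 = 53/9.
Compute ||v||^2 = v·v = 13.
Deficit = 13 − 53/9 = 64/9 ≥ 0, confirming Bessel's inequality. (The deficit equals ||v − Σ <v,e_j> e_j||^2, the squared distance from v to span{e_j}.)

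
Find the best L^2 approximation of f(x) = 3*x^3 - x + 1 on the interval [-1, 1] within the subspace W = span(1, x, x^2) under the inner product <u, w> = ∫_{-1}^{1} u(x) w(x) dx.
g(x) = 4*x/5 + 1

The best approximation g ∈ W is the orthogonal projection of f onto W. Writing g = a_0 + a_1 x + a_2 x^2, the coefficients solve the normal equations G · a = b where
  G_{ij} = <φ_i, φ_j> and b_i = <f, φ_i>, with φ_0 = 1, φ_1 = x, φ_2 = x^2.
G =
  [2, 0, 2/3]
  [0, 2/3, 0]
  [2/3, 0, 2/5],
b = (2, 8/15, 2/3).
Solving gives a_0 = 1, a_1 = 4/5, a_2 = 0, so
  g(x) = 4*x/5 + 1.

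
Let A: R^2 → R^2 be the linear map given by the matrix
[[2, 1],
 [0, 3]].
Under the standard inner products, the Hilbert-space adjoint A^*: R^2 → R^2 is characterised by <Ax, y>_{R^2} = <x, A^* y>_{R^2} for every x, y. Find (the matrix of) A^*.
A^* = A^T =
[[2, 0],
 [1, 3]]

For real matrices with standard dot products, the defining identity <Ax, y> = <x, A^* y> gives (Ax)^T y = x^T (A^*) y, i.e. x^T A^T y = x^T (A^*) y. Since this holds for all x, y, we must have A^* = A^T. Therefore
A^* =
[[2, 0],
 [1, 3]].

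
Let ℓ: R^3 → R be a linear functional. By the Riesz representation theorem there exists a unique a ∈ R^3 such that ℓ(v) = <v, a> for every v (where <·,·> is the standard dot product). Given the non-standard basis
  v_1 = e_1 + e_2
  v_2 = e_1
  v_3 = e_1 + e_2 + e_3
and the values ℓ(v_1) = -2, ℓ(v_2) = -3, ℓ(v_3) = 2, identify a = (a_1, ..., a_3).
a = (-3, 1, 4)

Write a = (a_1, ..., a_3) in the standard basis. For each basis vector v_i, ℓ(v_i) = <v_i, a> is a linear equation in the a_j's. Collect the n equations into a matrix system V a = ℓ, where row i of V is v_i (expressed in the standard basis). Since V is invertible (lower-triangular with 1s on the diagonal, up to permutation), solve by back-substitution:
  V =
[[1, 1, 0],
 [1, 0, 0],
 [1, 1, 1]]
  V a = (-2, -3, 2)
Solving gives a = (-3, 1, 4).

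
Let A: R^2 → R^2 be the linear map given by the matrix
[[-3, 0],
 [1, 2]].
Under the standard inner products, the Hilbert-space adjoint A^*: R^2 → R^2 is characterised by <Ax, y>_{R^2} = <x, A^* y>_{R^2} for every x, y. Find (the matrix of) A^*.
A^* = A^T =
[[-3, 1],
 [0, 2]]

For real matrices with standard dot products, the defining identity <Ax, y> = <x, A^* y> gives (Ax)^T y = x^T (A^*) y, i.e. x^T A^T y = x^T (A^*) y. Since this holds for all x, y, we must have A^* = A^T. Therefore
A^* =
[[-3, 1],
 [0, 2]].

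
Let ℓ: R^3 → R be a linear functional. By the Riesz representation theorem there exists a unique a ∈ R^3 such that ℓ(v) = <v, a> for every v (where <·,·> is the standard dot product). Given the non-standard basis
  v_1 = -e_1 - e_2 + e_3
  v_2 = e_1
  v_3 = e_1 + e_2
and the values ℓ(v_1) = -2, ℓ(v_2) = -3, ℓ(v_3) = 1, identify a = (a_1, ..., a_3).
a = (-3, 4, -1)

Write a = (a_1, ..., a_3) in the standard basis. For each basis vector v_i, ℓ(v_i) = <v_i, a> is a linear equation in the a_j's. Collect the n equations into a matrix system V a = ℓ, where row i of V is v_i (expressed in the standard basis). Since V is invertible (lower-triangular with 1s on the diagonal, up to permutation), solve by back-substitution:
  V =
[[-1, -1, 1],
 [1, 0, 0],
 [1, 1, 0]]
  V a = (-2, -3, 1)
Solving gives a = (-3, 4, -1).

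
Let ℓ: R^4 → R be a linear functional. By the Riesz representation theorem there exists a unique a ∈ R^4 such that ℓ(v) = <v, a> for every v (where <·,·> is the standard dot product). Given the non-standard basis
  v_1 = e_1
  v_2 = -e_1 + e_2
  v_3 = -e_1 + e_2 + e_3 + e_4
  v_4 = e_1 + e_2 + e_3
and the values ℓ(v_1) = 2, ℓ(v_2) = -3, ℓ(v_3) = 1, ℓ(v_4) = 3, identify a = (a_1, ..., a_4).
a = (2, -1, 2, 2)

Write a = (a_1, ..., a_4) in the standard basis. For each basis vector v_i, ℓ(v_i) = <v_i, a> is a linear equation in the a_j's. Collect the n equations into a matrix system V a = ℓ, where row i of V is v_i (expressed in the standard basis). Since V is invertible (lower-triangular with 1s on the diagonal, up to permutation), solve by back-substitution:
  V =
[[1, 0, 0, 0],
 [-1, 1, 0, 0],
 [-1, 1, 1, 1],
 [1, 1, 1, 0]]
  V a = (2, -3, 1, 3)
Solving gives a = (2, -1, 2, 2).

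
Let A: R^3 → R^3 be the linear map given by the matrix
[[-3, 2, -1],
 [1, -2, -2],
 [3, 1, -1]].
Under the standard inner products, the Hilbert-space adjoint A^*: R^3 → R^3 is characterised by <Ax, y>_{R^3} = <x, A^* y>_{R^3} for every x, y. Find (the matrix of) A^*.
A^* = A^T =
[[-3, 1, 3],
 [2, -2, 1],
 [-1, -2, -1]]

For real matrices with standard dot products, the defining identity <Ax, y> = <x, A^* y> gives (Ax)^T y = x^T (A^*) y, i.e. x^T A^T y = x^T (A^*) y. Since this holds for all x, y, we must have A^* = A^T. Therefore
A^* =
[[-3, 1, 3],
 [2, -2, 1],
 [-1, -2, -1]].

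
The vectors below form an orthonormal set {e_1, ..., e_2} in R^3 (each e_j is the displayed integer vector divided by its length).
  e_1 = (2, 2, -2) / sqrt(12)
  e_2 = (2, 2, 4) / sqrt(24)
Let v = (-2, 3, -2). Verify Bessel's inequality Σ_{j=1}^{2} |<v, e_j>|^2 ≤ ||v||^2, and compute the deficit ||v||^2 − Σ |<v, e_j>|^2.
Σ |<v, e_j>|^2 = 9/2; ||v||^2 = 17; deficit = 25/2

Write each e_j = u_j / sqrt(<u_j, u_j>) where u_j is the displayed integer vector. Then <v, e_j> = <v, u_j> / sqrt(<u_j, u_j>), so |<v, e_j>|^2 = <v, u_j>^2 / <u_j, u_j>.
Coefficients: <v, e_1> = 6/sqrt(12), <v, e_2> = -6/sqrt(24).
Square and sum: Σ |<v, e_j>|^2 = 9/2.
Compute ||v||^2 = v·v = 17.
Deficit = 17 − 9/2 = 25/2 ≥ 0, confirming Bessel's inequality. (The deficit equals ||v − Σ <v,e_j> e_j||^2, the squared distance from v to span{e_j}.)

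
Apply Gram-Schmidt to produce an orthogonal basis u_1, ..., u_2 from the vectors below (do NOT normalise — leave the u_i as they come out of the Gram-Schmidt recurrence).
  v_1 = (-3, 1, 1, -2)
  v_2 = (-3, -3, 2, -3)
Orthogonal basis:
  u_1 = (-3, 1, 1, -2)
  u_2 = (-1/5, -59/15, 16/15, -17/15)

Apply the Gram-Schmidt recurrence
  u_1 = v_1
  u_i = v_i − Σ_{j<i} ((v_i · u_j) / (u_j · u_j)) · u_j.

Step by step this gives:
  u_1 = (-3, 1, 1, -2)
  u_2 = (-1/5, -59/15, 16/15, -17/15)

Orthogonality check:
  u_2 · u_1 = 0 (should be 0)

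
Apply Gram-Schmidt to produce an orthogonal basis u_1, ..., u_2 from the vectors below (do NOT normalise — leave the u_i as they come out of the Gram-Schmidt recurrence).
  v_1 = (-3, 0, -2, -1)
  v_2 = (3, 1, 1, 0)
Orthogonal basis:
  u_1 = (-3, 0, -2, -1)
  u_2 = (9/14, 1, -4/7, -11/14)

Apply the Gram-Schmidt recurrence
  u_1 = v_1
  u_i = v_i − Σ_{j<i} ((v_i · u_j) / (u_j · u_j)) · u_j.

Step by step this gives:
  u_1 = (-3, 0, -2, -1)
  u_2 = (9/14, 1, -4/7, -11/14)

Orthogonality check:
  u_2 · u_1 = 0 (should be 0)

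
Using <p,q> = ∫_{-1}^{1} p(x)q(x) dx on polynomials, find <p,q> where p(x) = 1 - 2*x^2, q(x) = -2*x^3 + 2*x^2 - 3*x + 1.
<p,q> = 2/5

Expand the product: p(x)·q(x) = 4*x^5 - 4*x^4 + 4*x^3 - 3*x + 1.
∫_{-1}^{1} of each monomial x^k gives [2/(k+1) if k even, 0 if k odd]. Integrating term-by-term (or equivalently evaluating the antiderivative F(x) = 2*x^6/3 - 4*x^5/5 + x^4 - 3*x^2/2 + x at the endpoints):
  F(1) − F(−1) = 11/30 − (-1/30) = 2/5.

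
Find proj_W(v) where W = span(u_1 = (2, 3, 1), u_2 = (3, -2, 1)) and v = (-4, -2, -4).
proj_W(v) = (-62/13, -28/13, -2)

Set up U = [u_1 | ... | u_2] ∈ R^(3×2). The projector onto W = col(U) is P = U (U^T U)^(-1) U^T.
Compute U^T U =
  [14, 1]
  [1, 14],
and U^T v = (-18, -12).
Solve U^T U · c = U^T v for the coefficients: c = (-16/13, -10/13). The projection is proj_W(v) = U c.
Check: (v - proj_W(v)) · u_1 = 0  (should be 0).
Check: (v - proj_W(v)) · u_2 = 0  (should be 0).
Result: proj_W(v) = (-62/13, -28/13, -2).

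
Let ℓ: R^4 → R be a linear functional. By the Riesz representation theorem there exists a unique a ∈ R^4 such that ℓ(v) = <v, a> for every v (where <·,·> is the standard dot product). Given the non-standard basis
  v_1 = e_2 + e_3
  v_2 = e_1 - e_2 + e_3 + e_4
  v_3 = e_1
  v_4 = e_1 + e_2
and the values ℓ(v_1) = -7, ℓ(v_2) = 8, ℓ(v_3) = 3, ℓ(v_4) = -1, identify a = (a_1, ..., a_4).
a = (3, -4, -3, 4)

Write a = (a_1, ..., a_4) in the standard basis. For each basis vector v_i, ℓ(v_i) = <v_i, a> is a linear equation in the a_j's. Collect the n equations into a matrix system V a = ℓ, where row i of V is v_i (expressed in the standard basis). Since V is invertible (lower-triangular with 1s on the diagonal, up to permutation), solve by back-substitution:
  V =
[[0, 1, 1, 0],
 [1, -1, 1, 1],
 [1, 0, 0, 0],
 [1, 1, 0, 0]]
  V a = (-7, 8, 3, -1)
Solving gives a = (3, -4, -3, 4).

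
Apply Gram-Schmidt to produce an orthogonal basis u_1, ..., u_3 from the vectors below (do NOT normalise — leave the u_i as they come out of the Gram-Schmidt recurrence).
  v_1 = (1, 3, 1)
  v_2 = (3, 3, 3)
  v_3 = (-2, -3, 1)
Orthogonal basis:
  u_1 = (1, 3, 1)
  u_2 = (18/11, -12/11, 18/11)
  u_3 = (-3/2, 0, 3/2)

Apply the Gram-Schmidt recurrence
  u_1 = v_1
  u_i = v_i − Σ_{j<i} ((v_i · u_j) / (u_j · u_j)) · u_j.

Step by step this gives:
  u_1 = (1, 3, 1)
  u_2 = (18/11, -12/11, 18/11)
  u_3 = (-3/2, 0, 3/2)

Orthogonality check:
  u_2 · u_1 = 0 (should be 0)
  u_3 · u_1 = 0 (should be 0)
  u_3 · u_2 = 0 (should be 0)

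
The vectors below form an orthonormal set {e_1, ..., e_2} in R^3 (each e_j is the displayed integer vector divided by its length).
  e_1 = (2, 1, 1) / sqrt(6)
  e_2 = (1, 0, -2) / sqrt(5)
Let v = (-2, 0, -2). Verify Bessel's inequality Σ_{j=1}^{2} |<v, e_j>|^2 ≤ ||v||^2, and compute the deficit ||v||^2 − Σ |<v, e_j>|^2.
Σ |<v, e_j>|^2 = 34/5; ||v||^2 = 8; deficit = 6/5

Write each e_j = u_j / sqrt(<u_j, u_j>) where u_j is the displayed integer vector. Then <v, e_j> = <v, u_j> / sqrt(<u_j, u_j>), so |<v, e_j>|^2 = <v, u_j>^2 / <u_j, u_j>.
Coefficients: <v, e_1> = -6/sqrt(6), <v, e_2> = 2/sqrt(5).
Square and sum: Σ |<v, e_j>|^2 = 34/5.
Compute ||v||^2 = v·v = 8.
Deficit = 8 − 34/5 = 6/5 ≥ 0, confirming Bessel's inequality. (The deficit equals ||v − Σ <v,e_j> e_j||^2, the squared distance from v to span{e_j}.)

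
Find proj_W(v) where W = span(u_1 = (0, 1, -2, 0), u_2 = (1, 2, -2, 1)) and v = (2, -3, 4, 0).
proj_W(v) = (3/7, -13/7, 32/7, 3/7)

Set up U = [u_1 | ... | u_2] ∈ R^(4×2). The projector onto W = col(U) is P = U (U^T U)^(-1) U^T.
Compute U^T U =
  [5, 6]
  [6, 10],
and U^T v = (-11, -12).
Solve U^T U · c = U^T v for the coefficients: c = (-19/7, 3/7). The projection is proj_W(v) = U c.
Check: (v - proj_W(v)) · u_1 = 0  (should be 0).
Check: (v - proj_W(v)) · u_2 = 0  (should be 0).
Result: proj_W(v) = (3/7, -13/7, 32/7, 3/7).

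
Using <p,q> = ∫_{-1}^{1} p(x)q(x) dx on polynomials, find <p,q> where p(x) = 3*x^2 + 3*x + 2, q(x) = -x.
<p,q> = -2

Expand the product: p(x)·q(x) = -3*x^3 - 3*x^2 - 2*x.
∫_{-1}^{1} of each monomial x^k gives [2/(k+1) if k even, 0 if k odd]. Integrating term-by-term (or equivalently evaluating the antiderivative F(x) = -3*x^4/4 - x^3 - x^2 at the endpoints):
  F(1) − F(−1) = -11/4 − (-3/4) = -2.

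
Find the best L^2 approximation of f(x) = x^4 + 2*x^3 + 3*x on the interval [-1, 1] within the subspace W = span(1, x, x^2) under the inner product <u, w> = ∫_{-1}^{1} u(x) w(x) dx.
g(x) = 6*x^2/7 + 21*x/5 - 3/35

The best approximation g ∈ W is the orthogonal projection of f onto W. Writing g = a_0 + a_1 x + a_2 x^2, the coefficients solve the normal equations G · a = b where
  G_{ij} = <φ_i, φ_j> and b_i = <f, φ_i>, with φ_0 = 1, φ_1 = x, φ_2 = x^2.
G =
  [2, 0, 2/3]
  [0, 2/3, 0]
  [2/3, 0, 2/5],
b = (2/5, 14/5, 2/7).
Solving gives a_0 = -3/35, a_1 = 21/5, a_2 = 6/7, so
  g(x) = 6*x^2/7 + 21*x/5 - 3/35.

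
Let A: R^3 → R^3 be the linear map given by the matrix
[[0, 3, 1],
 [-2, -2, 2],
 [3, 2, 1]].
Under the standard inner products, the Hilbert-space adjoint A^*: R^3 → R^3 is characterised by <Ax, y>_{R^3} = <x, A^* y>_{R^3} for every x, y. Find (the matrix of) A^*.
A^* = A^T =
[[0, -2, 3],
 [3, -2, 2],
 [1, 2, 1]]

For real matrices with standard dot products, the defining identity <Ax, y> = <x, A^* y> gives (Ax)^T y = x^T (A^*) y, i.e. x^T A^T y = x^T (A^*) y. Since this holds for all x, y, we must have A^* = A^T. Therefore
A^* =
[[0, -2, 3],
 [3, -2, 2],
 [1, 2, 1]].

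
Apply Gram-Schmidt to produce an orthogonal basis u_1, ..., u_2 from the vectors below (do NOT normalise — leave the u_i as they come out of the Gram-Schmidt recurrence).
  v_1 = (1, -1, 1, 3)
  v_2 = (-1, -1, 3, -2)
Orthogonal basis:
  u_1 = (1, -1, 1, 3)
  u_2 = (-3/4, -5/4, 13/4, -5/4)

Apply the Gram-Schmidt recurrence
  u_1 = v_1
  u_i = v_i − Σ_{j<i} ((v_i · u_j) / (u_j · u_j)) · u_j.

Step by step this gives:
  u_1 = (1, -1, 1, 3)
  u_2 = (-3/4, -5/4, 13/4, -5/4)

Orthogonality check:
  u_2 · u_1 = 0 (should be 0)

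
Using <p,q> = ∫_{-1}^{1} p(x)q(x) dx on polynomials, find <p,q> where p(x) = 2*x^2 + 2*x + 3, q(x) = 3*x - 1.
<p,q> = -10/3

Expand the product: p(x)·q(x) = 6*x^3 + 4*x^2 + 7*x - 3.
∫_{-1}^{1} of each monomial x^k gives [2/(k+1) if k even, 0 if k odd]. Integrating term-by-term (or equivalently evaluating the antiderivative F(x) = 3*x^4/2 + 4*x^3/3 + 7*x^2/2 - 3*x at the endpoints):
  F(1) − F(−1) = 10/3 − (20/3) = -10/3.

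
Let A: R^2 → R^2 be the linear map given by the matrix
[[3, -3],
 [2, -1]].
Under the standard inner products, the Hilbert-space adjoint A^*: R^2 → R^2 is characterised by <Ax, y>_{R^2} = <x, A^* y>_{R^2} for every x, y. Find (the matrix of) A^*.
A^* = A^T =
[[3, 2],
 [-3, -1]]

For real matrices with standard dot products, the defining identity <Ax, y> = <x, A^* y> gives (Ax)^T y = x^T (A^*) y, i.e. x^T A^T y = x^T (A^*) y. Since this holds for all x, y, we must have A^* = A^T. Therefore
A^* =
[[3, 2],
 [-3, -1]].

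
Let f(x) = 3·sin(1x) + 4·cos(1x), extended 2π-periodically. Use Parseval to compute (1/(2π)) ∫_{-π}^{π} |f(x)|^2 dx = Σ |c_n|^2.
Σ |c_n|^2 = 25/2

Expand |f|^2 and use orthogonality of {sin(nx), cos(mx)} on [-π, π]:
  ∫_{-π}^{π} sin(nx)^2 dx = π, ∫ cos(mx)^2 dx = π, and cross terms integrate to 0.
So ∫_{-π}^{π} f(x)^2 dx = 3^2 · π + 4^2 · π = (9 + 16)π.
Divide by 2π: (9 + 16)/2 = 25/2.
By Parseval, this equals Σ |c_n|^2.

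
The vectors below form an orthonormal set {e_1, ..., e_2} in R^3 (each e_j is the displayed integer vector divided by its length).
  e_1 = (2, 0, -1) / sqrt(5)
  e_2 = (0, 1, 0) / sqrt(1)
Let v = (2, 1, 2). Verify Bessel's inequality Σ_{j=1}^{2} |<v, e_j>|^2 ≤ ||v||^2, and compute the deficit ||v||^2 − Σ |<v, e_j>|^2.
Σ |<v, e_j>|^2 = 9/5; ||v||^2 = 9; deficit = 36/5

Write each e_j = u_j / sqrt(<u_j, u_j>) where u_j is the displayed integer vector. Then <v, e_j> = <v, u_j> / sqrt(<u_j, u_j>), so |<v, e_j>|^2 = <v, u_j>^2 / <u_j, u_j>.
Coefficients: <v, e_1> = 2/sqrt(5), <v, e_2> = 1/sqrt(1).
Square and sum: Σ |<v, e_j>|^2 = 9/5.
Compute ||v||^2 = v·v = 9.
Deficit = 9 − 9/5 = 36/5 ≥ 0, confirming Bessel's inequality. (The deficit equals ||v − Σ <v,e_j> e_j||^2, the squared distance from v to span{e_j}.)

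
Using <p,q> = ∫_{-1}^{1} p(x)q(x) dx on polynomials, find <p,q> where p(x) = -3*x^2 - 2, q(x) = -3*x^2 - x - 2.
<p,q> = 98/5

Expand the product: p(x)·q(x) = 9*x^4 + 3*x^3 + 12*x^2 + 2*x + 4.
∫_{-1}^{1} of each monomial x^k gives [2/(k+1) if k even, 0 if k odd]. Integrating term-by-term (or equivalently evaluating the antiderivative F(x) = 9*x^5/5 + 3*x^4/4 + 4*x^3 + x^2 + 4*x at the endpoints):
  F(1) − F(−1) = 231/20 − (-161/20) = 98/5.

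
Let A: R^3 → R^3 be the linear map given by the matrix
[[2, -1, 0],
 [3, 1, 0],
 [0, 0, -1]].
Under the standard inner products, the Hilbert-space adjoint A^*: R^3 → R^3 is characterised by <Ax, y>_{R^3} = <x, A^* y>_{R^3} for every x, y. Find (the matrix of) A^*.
A^* = A^T =
[[2, 3, 0],
 [-1, 1, 0],
 [0, 0, -1]]

For real matrices with standard dot products, the defining identity <Ax, y> = <x, A^* y> gives (Ax)^T y = x^T (A^*) y, i.e. x^T A^T y = x^T (A^*) y. Since this holds for all x, y, we must have A^* = A^T. Therefore
A^* =
[[2, 3, 0],
 [-1, 1, 0],
 [0, 0, -1]].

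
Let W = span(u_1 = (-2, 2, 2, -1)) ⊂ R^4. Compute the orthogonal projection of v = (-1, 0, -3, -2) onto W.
proj_W(v) = (4/13, -4/13, -4/13, 2/13)

Set up U = [u_1 | ... | u_1] ∈ R^(4×1). The projector onto W = col(U) is P = U (U^T U)^(-1) U^T.
Compute U^T U =
  [13],
and U^T v = (-2).
Solve U^T U · c = U^T v for the coefficients: c = (-2/13). The projection is proj_W(v) = U c.
Check: (v - proj_W(v)) · u_1 = 0  (should be 0).
Result: proj_W(v) = (4/13, -4/13, -4/13, 2/13).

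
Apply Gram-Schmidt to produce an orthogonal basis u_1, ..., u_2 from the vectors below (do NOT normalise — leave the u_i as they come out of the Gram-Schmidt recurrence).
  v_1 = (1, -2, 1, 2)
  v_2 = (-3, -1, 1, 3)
Orthogonal basis:
  u_1 = (1, -2, 1, 2)
  u_2 = (-18/5, 1/5, 2/5, 9/5)

Apply the Gram-Schmidt recurrence
  u_1 = v_1
  u_i = v_i − Σ_{j<i} ((v_i · u_j) / (u_j · u_j)) · u_j.

Step by step this gives:
  u_1 = (1, -2, 1, 2)
  u_2 = (-18/5, 1/5, 2/5, 9/5)

Orthogonality check:
  u_2 · u_1 = 0 (should be 0)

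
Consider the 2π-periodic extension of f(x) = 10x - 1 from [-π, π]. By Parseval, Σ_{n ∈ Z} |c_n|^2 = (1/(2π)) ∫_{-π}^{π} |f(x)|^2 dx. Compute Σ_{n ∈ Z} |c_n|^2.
Σ |c_n|^2 = 100π^2/3 + 1

Expand and integrate term by term over [-π, π]:
  ∫ (10x)^2 dx = 100·(2π^3/3); ∫ 2·10·(-1)·x dx = 0 (odd integrand); ∫ (-1)^2 dx = 1·2π.
So (1/(2π)) ∫_{-π}^{π} (10x - 1)^2 dx = 100π^2/3 + 1 = 100π^2/3 + 1.
Parseval ⇒ Σ |c_n|^2 = 100π^2/3 + 1.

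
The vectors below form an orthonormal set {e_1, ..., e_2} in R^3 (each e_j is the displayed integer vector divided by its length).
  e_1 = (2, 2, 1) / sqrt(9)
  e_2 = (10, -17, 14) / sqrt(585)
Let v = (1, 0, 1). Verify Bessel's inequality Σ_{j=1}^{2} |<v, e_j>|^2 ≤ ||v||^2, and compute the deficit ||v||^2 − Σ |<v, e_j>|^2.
Σ |<v, e_j>|^2 = 129/65; ||v||^2 = 2; deficit = 1/65

Write each e_j = u_j / sqrt(<u_j, u_j>) where u_j is the displayed integer vector. Then <v, e_j> = <v, u_j> / sqrt(<u_j, u_j>), so |<v, e_j>|^2 = <v, u_j>^2 / <u_j, u_j>.
Coefficients: <v, e_1> = 3/sqrt(9), <v, e_2> = 24/sqrt(585).
Square and sum: Σ |<v, e_j>|^2 = 129/65.
Compute ||v||^2 = v·v = 2.
Deficit = 2 − 129/65 = 1/65 ≥ 0, confirming Bessel's inequality. (The deficit equals ||v − Σ <v,e_j> e_j||^2, the squared distance from v to span{e_j}.)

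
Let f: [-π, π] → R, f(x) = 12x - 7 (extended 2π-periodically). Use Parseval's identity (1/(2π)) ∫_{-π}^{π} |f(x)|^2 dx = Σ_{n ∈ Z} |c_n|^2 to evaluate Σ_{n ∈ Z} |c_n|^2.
Σ |c_n|^2 = 48π^2 + 49

Expand and integrate term by term over [-π, π]:
  ∫ (12x)^2 dx = 144·(2π^3/3); ∫ 2·12·(-7)·x dx = 0 (odd integrand); ∫ (-7)^2 dx = 49·2π.
So (1/(2π)) ∫_{-π}^{π} (12x - 7)^2 dx = 144π^2/3 + 49 = 48π^2 + 49.
Parseval ⇒ Σ |c_n|^2 = 48π^2 + 49.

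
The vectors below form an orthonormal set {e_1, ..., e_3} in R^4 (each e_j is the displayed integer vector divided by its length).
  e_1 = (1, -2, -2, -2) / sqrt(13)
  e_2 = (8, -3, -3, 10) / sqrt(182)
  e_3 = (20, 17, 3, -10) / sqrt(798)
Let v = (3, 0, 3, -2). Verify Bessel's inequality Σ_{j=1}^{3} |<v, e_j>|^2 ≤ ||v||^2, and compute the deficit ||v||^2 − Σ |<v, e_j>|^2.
Σ |<v, e_j>|^2 = 578/57; ||v||^2 = 22; deficit = 676/57

Write each e_j = u_j / sqrt(<u_j, u_j>) where u_j is the displayed integer vector. Then <v, e_j> = <v, u_j> / sqrt(<u_j, u_j>), so |<v, e_j>|^2 = <v, u_j>^2 / <u_j, u_j>.
Coefficients: <v, e_1> = 1/sqrt(13), <v, e_2> = -5/sqrt(182), <v, e_3> = 89/sqrt(798).
Square and sum: Σ |<v, e_j>|^2 = 578/57.
Compute ||v||^2 = v·v = 22.
Deficit = 22 − 578/57 = 676/57 ≥ 0, confirming Bessel's inequality. (The deficit equals ||v − Σ <v,e_j> e_j||^2, the squared distance from v to span{e_j}.)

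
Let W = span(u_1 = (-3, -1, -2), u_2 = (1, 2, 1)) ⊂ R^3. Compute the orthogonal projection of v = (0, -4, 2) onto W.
proj_W(v) = (6/5, -18/5, 0)

Set up U = [u_1 | ... | u_2] ∈ R^(3×2). The projector onto W = col(U) is P = U (U^T U)^(-1) U^T.
Compute U^T U =
  [14, -7]
  [-7, 6],
and U^T v = (0, -6).
Solve U^T U · c = U^T v for the coefficients: c = (-6/5, -12/5). The projection is proj_W(v) = U c.
Check: (v - proj_W(v)) · u_1 = 0  (should be 0).
Check: (v - proj_W(v)) · u_2 = 0  (should be 0).
Result: proj_W(v) = (6/5, -18/5, 0).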